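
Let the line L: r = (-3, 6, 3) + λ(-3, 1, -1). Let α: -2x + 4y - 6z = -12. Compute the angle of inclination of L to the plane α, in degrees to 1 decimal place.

40.1

sin θ = |n·v| / (|n||v|) = |16| / (√56 · √11) = 0.64466.
θ ≈ 40.1°.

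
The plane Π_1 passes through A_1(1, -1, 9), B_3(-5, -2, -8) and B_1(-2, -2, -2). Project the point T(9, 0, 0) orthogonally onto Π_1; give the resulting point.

(7, -5, 1)

A_1B_3 = (-6, -1, -17), A_1B_1 = (-3, -1, -11); a normal to Π_1 is A_1B_3 × A_1B_1 = (-6, -15, 3).
Using A_1: Π_1 has equation -6x - 15y + 3z = 36.
Foot = T − λn with λ = (n·T − d)/|n|² = (-54 − 36)/270 = -1/3.
Foot = (9, 0, 0) − (-1/3)·(-6, -15, 3) = (7, -5, 1).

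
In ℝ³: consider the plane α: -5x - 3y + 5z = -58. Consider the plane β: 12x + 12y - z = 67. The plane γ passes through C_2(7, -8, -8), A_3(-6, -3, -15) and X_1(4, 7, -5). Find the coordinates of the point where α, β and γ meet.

C_2A_3 = (-13, 5, -7), C_2X_1 = (-3, 15, 3); a normal to γ is C_2A_3 × C_2X_1 = (120, 60, -180).
Using C_2: γ has equation 120x + 60y - 180z = 1800.
Solving the 3×3 linear system -5x - 3y + 5z = -58, 12x + 12y - z = 67, 120x + 60y - 180z = 1800 (e.g. by elimination or Cramer's rule, determinant = 780) gives (4, 1, -7).

(4, 1, -7)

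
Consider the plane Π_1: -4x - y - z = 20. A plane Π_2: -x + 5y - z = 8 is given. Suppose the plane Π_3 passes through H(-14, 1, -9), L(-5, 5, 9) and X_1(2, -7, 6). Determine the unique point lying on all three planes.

HL = (9, 4, 18), HX_1 = (16, -8, 15); a normal to Π_3 is HL × HX_1 = (204, 153, -136).
Using H: Π_3 has equation 204x + 153y - 136z = -1479.
Solving the 3×3 linear system -4x - y - z = 20, -x + 5y - z = 8, 204x + 153y - 136z = -1479 (e.g. by elimination or Cramer's rule, determinant = 3621) gives (-6, 1, 3).

(-6, 1, 3)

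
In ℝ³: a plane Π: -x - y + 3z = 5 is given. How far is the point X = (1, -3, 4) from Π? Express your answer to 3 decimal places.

2.714

n·X − d = (-1)·(1) + (-1)·(-3) + (3)·(4) − 5 = 9; |n| = √11.
Distance = |9| / √11 = 9/√11 ≈ 2.714.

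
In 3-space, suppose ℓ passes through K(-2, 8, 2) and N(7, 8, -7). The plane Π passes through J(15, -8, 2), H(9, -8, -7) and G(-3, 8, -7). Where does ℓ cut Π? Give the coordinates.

(1, 8, -1)

A direction vector for ℓ is N − K = (9, 0, -9).
JH = (-6, 0, -9), JG = (-18, 16, -9); a normal to Π is JH × JG = (144, 108, -96).
Using J: Π has equation 144x + 108y - 96z = 1104.
Substitute r = (-2, 8, 2) + t(9, 0, -9) into the plane: 384 + 2160t = 1104, so t = 1/3.
Intersection: (-2, 8, 2) + (1/3)·(9, 0, -9) = (1, 8, -1).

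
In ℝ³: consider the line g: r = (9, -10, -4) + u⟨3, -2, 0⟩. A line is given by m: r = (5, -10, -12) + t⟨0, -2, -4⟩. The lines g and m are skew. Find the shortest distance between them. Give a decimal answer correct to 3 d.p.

1.024

Common perpendicular direction n = (3, -2, 0) × (0, -2, -4) = (8, 12, -6).
With w = (5, -10, -12) − (9, -10, -4) = (-4, 0, -8), w · n = 16.
Distance = |w · n| / |n| = |16| / √244 ≈ 1.024.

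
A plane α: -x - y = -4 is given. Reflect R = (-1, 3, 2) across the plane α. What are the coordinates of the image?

(1, 5, 2)

λ = (n·R − d)/|n|² = (-2 − (-4))/2 = 1.
Reflection = R − 2λn = (-1, 3, 2) − 2·(-1, -1, 0) = (1, 5, 2).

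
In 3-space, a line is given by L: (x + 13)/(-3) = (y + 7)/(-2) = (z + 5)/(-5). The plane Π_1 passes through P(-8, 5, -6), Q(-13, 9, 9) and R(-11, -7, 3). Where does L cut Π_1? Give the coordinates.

(-10, -5, 0)

L has direction (-3, -2, -5) through (-13, -7, -5).
PQ = (-5, 4, 15), PR = (-3, -12, 9); a normal to Π_1 is PQ × PR = (216, 0, 72).
Using P: Π_1 has equation 216x + 72z = -2160.
Substitute r = (-13, -7, -5) + t(-3, -2, -5) into the plane: -3168 + (-1008)t = -2160, so t = -1.
Intersection: (-13, -7, -5) + (-1)·(-3, -2, -5) = (-10, -5, 0).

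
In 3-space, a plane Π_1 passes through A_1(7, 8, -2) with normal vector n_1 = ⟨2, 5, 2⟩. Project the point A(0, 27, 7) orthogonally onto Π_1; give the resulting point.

(-6, 12, 1)

Π_1: n_1·r = n_1·A_1 gives 2x + 5y + 2z = 50.
Foot = A − λn with λ = (n·A − d)/|n|² = (149 − 50)/33 = 3.
Foot = (0, 27, 7) − 3·(2, 5, 2) = (-6, 12, 1).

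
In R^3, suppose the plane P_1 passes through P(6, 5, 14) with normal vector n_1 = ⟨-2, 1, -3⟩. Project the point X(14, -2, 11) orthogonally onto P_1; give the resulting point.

P_1: n_1·r = n_1·P gives -2x + y - 3z = -49.
Foot = X − λn with λ = (n·X − d)/|n|² = (-63 − (-49))/14 = -1.
Foot = (14, -2, 11) − (-1)·(-2, 1, -3) = (12, -1, 8).

(12, -1, 8)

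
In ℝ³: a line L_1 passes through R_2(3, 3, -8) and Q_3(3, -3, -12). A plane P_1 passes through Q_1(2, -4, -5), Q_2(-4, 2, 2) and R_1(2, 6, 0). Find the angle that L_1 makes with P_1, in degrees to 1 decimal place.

A direction vector for L_1 is Q_3 − R_2 = (0, -6, -4).
Q_1Q_2 = (-6, 6, 7), Q_1R_1 = (0, 10, 5); a normal to P_1 is Q_1Q_2 × Q_1R_1 = (-40, 30, -60).
Using Q_1: P_1 has equation -40x + 30y - 60z = 100.
sin θ = |n·v| / (|n||v|) = |60| / (√6100 · √52) = 0.10653.
θ ≈ 6.1°.

6.1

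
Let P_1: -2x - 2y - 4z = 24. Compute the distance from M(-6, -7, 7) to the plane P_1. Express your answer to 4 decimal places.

n·M − d = (-2)·(-6) + (-2)·(-7) + (-4)·(7) − 24 = -26; |n| = √24.
Distance = |-26| / √24 = 26/√24 ≈ 5.3072.

5.3072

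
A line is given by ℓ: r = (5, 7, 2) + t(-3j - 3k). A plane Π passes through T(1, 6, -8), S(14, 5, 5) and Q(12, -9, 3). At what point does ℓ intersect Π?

(5, 1, -4)

TS = (13, -1, 13), TQ = (11, -15, 11); a normal to Π is TS × TQ = (184, 0, -184).
Using T: Π has equation 184x - 184z = 1656.
Substitute r = (5, 7, 2) + t(0, -3, -3) into the plane: 552 + 552t = 1656, so t = 2.
Intersection: (5, 7, 2) + 2·(0, -3, -3) = (5, 1, -4).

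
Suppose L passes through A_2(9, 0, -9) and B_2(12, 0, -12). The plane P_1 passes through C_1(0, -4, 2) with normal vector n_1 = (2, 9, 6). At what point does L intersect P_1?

A direction vector for L is B_2 − A_2 = (3, 0, -3).
P_1: n_1·r = n_1·C_1 gives 2x + 9y + 6z = -24.
Substitute r = (9, 0, -9) + t(3, 0, -3) into the plane: -36 + (-12)t = -24, so t = -1.
Intersection: (9, 0, -9) + (-1)·(3, 0, -3) = (6, 0, -6).

(6, 0, -6)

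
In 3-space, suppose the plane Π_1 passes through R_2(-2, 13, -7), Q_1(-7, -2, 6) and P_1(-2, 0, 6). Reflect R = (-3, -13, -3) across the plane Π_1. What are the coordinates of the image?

(-11, 7, 17)

R_2Q_1 = (-5, -15, 13), R_2P_1 = (0, -13, 13); a normal to Π_1 is R_2Q_1 × R_2P_1 = (-26, 65, 65).
Using R_2: Π_1 has equation -26x + 65y + 65z = 442.
λ = (n·R − d)/|n|² = (-962 − 442)/9126 = -2/13.
Reflection = R − 2λn = (-3, -13, -3) − (-4/13)·(-26, 65, 65) = (-11, 7, 17).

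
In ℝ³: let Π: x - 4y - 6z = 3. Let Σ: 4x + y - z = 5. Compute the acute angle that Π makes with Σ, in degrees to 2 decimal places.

78.80

cos θ = |n₁·n₂| / (|n₁||n₂|) = |6| / (√53 · √18).
θ = arccos(0.19426) ≈ 78.80°.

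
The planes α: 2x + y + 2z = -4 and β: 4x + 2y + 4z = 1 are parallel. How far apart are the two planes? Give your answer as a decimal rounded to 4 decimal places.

1.5000

Rescale β by 1/2: 2x + y + 2z = 1/2. Then distance = |-4 − (1/2)| / √9 ≈ 1.5000.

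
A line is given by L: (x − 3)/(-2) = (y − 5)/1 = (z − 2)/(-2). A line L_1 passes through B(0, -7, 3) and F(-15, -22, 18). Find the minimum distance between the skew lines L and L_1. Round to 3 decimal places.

L has direction (-2, 1, -2) through (3, 5, 2).
A direction vector for L_1 is F − B = (-15, -15, 15).
Common perpendicular direction n = (-2, 1, -2) × (-15, -15, 15) = (-15, 60, 45).
With w = (0, -7, 3) − (3, 5, 2) = (-3, -12, 1), w · n = -630.
Distance = |w · n| / |n| = |-630| / √5850 ≈ 8.237.

8.237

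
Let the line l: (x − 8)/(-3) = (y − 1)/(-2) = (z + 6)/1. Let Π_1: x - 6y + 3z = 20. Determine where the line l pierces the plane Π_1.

l has direction (-3, -2, 1) through (8, 1, -6).
Substitute r = (8, 1, -6) + t(-3, -2, 1) into the plane: -16 + 12t = 20, so t = 3.
Intersection: (8, 1, -6) + 3·(-3, -2, 1) = (-1, -5, -3).

(-1, -5, -3)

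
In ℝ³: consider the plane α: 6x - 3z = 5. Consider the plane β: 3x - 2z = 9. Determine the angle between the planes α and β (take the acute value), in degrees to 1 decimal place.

cos θ = |n₁·n₂| / (|n₁||n₂|) = |24| / (√45 · √13).
θ = arccos(0.99228) ≈ 7.1°.

7.1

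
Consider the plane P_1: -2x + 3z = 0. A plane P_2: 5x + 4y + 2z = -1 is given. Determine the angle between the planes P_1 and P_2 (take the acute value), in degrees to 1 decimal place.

cos θ = |n₁·n₂| / (|n₁||n₂|) = |-4| / (√13 · √45).
θ = arccos(0.16538) ≈ 80.5°.

80.5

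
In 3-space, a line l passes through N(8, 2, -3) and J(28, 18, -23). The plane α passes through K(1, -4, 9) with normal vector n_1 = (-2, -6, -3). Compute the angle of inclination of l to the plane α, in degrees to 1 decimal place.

A direction vector for l is J − N = (20, 16, -20).
α: n_1·r = n_1·K gives -2x - 6y - 3z = -5.
sin θ = |n·v| / (|n||v|) = |-76| / (√49 · √1056) = 0.33411.
θ ≈ 19.5°.

19.5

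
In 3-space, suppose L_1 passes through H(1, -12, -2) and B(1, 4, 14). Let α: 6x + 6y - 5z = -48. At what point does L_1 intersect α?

A direction vector for L_1 is B − H = (0, 16, 16).
Substitute r = (1, -12, -2) + t(0, 16, 16) into the plane: -56 + 16t = -48, so t = 1/2.
Intersection: (1, -12, -2) + (1/2)·(0, 16, 16) = (1, -4, 6).

(1, -4, 6)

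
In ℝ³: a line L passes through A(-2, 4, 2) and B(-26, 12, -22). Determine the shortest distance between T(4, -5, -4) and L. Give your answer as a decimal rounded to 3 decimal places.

A direction vector for L is B − A = (-24, 8, -24).
Taking (-2, 4, 2) on L with direction v = (-24, 8, -24): w = T − (-2, 4, 2) = (6, -9, -6), and w × v = (264, 288, -168).
Distance = |w × v| / |v| = √180864 / √1216 ≈ 12.196.

12.196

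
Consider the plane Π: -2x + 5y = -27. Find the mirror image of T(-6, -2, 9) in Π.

λ = (n·T − d)/|n|² = (2 − (-27))/29 = 1.
Reflection = T − 2λn = (-6, -2, 9) − 2·(-2, 5, 0) = (-2, -12, 9).

(-2, -12, 9)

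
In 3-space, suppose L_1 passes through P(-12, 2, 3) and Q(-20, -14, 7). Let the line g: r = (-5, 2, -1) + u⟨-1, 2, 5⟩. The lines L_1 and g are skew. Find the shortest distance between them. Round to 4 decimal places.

4.8645

A direction vector for L_1 is Q − P = (-8, -16, 4).
Common perpendicular direction n = (-8, -16, 4) × (-1, 2, 5) = (-88, 36, -32).
With w = (-5, 2, -1) − (-12, 2, 3) = (7, 0, -4), w · n = -488.
Distance = |w · n| / |n| = |-488| / √10064 ≈ 4.8645.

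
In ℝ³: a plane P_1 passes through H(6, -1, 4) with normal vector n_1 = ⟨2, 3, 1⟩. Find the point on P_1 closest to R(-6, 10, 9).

(-8, 7, 8)

P_1: n_1·r = n_1·H gives 2x + 3y + z = 13.
Foot = R − λn with λ = (n·R − d)/|n|² = (27 − 13)/14 = 1.
Foot = (-6, 10, 9) − 1·(2, 3, 1) = (-8, 7, 8).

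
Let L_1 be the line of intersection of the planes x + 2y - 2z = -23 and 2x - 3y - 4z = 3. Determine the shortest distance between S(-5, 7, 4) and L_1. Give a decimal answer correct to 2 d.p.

14.11

Direction of L_1: (1, 2, -2) × (2, -3, -4) = (-14, 0, -7).
A point on L_1: solving the two plane equations with x = 7 gives (7, -7, 8).
Taking (7, -7, 8) on L_1 with direction v = (-14, 0, -7): w = S − (7, -7, 8) = (-12, 14, -4), and w × v = (-98, -28, 196).
Distance = |w × v| / |v| = √48804 / √245 ≈ 14.11.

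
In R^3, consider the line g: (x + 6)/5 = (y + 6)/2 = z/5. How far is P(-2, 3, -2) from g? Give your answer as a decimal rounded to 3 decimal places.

9.300

g has direction (5, 2, 5) through (-6, -6, 0).
Taking (-6, -6, 0) on g with direction v = (5, 2, 5): w = P − (-6, -6, 0) = (4, 9, -2), and w × v = (49, -30, -37).
Distance = |w × v| / |v| = √4670 / √54 ≈ 9.300.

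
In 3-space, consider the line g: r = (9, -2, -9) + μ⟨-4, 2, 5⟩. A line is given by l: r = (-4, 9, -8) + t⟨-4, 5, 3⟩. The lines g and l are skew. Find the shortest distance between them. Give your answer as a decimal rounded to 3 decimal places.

6.163

Common perpendicular direction n = (-4, 2, 5) × (-4, 5, 3) = (-19, -8, -12).
With w = (-4, 9, -8) − (9, -2, -9) = (-13, 11, 1), w · n = 147.
Distance = |w · n| / |n| = |147| / √569 ≈ 6.163.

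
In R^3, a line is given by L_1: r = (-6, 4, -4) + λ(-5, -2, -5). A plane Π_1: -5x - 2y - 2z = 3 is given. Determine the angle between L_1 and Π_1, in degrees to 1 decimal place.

sin θ = |n·v| / (|n||v|) = |39| / (√33 · √54) = 0.92387.
θ ≈ 67.5°.

67.5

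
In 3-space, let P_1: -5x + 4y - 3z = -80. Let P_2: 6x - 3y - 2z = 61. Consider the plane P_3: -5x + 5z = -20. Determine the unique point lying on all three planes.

(8, -7, 4)

Solving the 3×3 linear system -5x + 4y - 3z = -80, 6x - 3y - 2z = 61, -5x + 5z = -20 (e.g. by elimination or Cramer's rule, determinant = 40) gives (8, -7, 4).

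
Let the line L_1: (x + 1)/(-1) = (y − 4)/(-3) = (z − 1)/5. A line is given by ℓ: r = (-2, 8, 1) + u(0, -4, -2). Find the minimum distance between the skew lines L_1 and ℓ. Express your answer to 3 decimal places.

L_1 has direction (-1, -3, 5) through (-1, 4, 1).
Common perpendicular direction n = (-1, -3, 5) × (0, -4, -2) = (26, -2, 4).
With w = (-2, 8, 1) − (-1, 4, 1) = (-1, 4, 0), w · n = -34.
Distance = |w · n| / |n| = |-34| / √696 ≈ 1.289.

1.289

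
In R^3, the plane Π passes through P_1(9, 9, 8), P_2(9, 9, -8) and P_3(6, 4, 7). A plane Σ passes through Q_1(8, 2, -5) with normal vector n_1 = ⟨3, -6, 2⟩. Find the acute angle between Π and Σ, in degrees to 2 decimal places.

P_1P_2 = (0, 0, -16), P_1P_3 = (-3, -5, -1); a normal to Π is P_1P_2 × P_1P_3 = (-80, 48, 0).
Using P_1: Π has equation -80x + 48y = -288.
Σ: n_1·r = n_1·Q_1 gives 3x - 6y + 2z = 2.
cos θ = |n₁·n₂| / (|n₁||n₂|) = |-528| / (√8704 · √49).
θ = arccos(0.80849) ≈ 36.05°.

36.05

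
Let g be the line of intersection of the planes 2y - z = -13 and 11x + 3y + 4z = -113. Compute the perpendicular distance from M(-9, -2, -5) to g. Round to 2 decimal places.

Direction of g: (0, 2, -1) × (11, 3, 4) = (11, -11, -22).
A point on g: solving the two plane equations with x = -9 gives (-9, -6, 1).
Taking (-9, -6, 1) on g with direction v = (11, -11, -22): w = M − (-9, -6, 1) = (0, 4, -6), and w × v = (-154, -66, -44).
Distance = |w × v| / |v| = √30008 / √726 ≈ 6.43.

6.43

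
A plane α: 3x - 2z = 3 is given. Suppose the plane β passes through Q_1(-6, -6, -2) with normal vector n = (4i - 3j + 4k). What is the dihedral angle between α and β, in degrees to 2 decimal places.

β: n·r = n·Q_1 gives 4x - 3y + 4z = -14.
cos θ = |n₁·n₂| / (|n₁||n₂|) = |4| / (√13 · √41).
θ = arccos(0.17326) ≈ 80.02°.

80.02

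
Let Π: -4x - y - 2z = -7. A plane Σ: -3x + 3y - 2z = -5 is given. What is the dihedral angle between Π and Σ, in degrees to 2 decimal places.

cos θ = |n₁·n₂| / (|n₁||n₂|) = |13| / (√21 · √22).
θ = arccos(0.60481) ≈ 52.78°.

52.78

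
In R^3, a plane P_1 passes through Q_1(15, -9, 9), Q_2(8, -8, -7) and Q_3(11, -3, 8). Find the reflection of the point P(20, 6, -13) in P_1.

Q_1Q_2 = (-7, 1, -16), Q_1Q_3 = (-4, 6, -1); a normal to P_1 is Q_1Q_2 × Q_1Q_3 = (95, 57, -38).
Using Q_1: P_1 has equation 95x + 57y - 38z = 570.
λ = (n·P − d)/|n|² = (2736 − 570)/13718 = 3/19.
Reflection = P − 2λn = (20, 6, -13) − (6/19)·(95, 57, -38) = (-10, -12, -1).

(-10, -12, -1)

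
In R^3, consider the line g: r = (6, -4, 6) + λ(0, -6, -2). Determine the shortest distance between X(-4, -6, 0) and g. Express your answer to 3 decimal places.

11.207

Taking (6, -4, 6) on g with direction v = (0, -6, -2): w = X − (6, -4, 6) = (-10, -2, -6), and w × v = (-32, -20, 60).
Distance = |w × v| / |v| = √5024 / √40 ≈ 11.207.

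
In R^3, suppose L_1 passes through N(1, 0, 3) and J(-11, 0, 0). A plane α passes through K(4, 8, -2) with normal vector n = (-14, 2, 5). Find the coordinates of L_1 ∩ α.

(5, 0, 4)

A direction vector for L_1 is J − N = (-12, 0, -3).
α: n·r = n·K gives -14x + 2y + 5z = -50.
Substitute r = (1, 0, 3) + t(-12, 0, -3) into the plane: 1 + 153t = -50, so t = -1/3.
Intersection: (1, 0, 3) + (-1/3)·(-12, 0, -3) = (5, 0, 4).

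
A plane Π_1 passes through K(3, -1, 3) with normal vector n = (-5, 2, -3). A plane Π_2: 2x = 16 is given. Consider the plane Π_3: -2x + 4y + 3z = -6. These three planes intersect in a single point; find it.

(8, 4, -2)

Π_1: n·r = n·K gives -5x + 2y - 3z = -26.
Solving the 3×3 linear system -5x + 2y - 3z = -26, 2x = 16, -2x + 4y + 3z = -6 (e.g. by elimination or Cramer's rule, determinant = -36) gives (8, 4, -2).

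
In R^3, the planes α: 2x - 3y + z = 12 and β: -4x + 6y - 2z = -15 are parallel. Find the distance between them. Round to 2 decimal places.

1.20

Rescale β by 1/(-2): 2x - 3y + z = 15/2. Then distance = |12 − (15/2)| / √14 ≈ 1.20.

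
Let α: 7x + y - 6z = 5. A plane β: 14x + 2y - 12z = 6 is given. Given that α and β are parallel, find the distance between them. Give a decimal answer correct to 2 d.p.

Rescale β by 1/2: 7x + y - 6z = 3. Then distance = |5 − 3| / √86 ≈ 0.22.

0.22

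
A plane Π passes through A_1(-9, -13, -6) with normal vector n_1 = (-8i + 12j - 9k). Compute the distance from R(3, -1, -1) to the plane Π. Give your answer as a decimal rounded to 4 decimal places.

Π: n_1·r = n_1·A_1 gives -8x + 12y - 9z = -30.
n·R − d = (-8)·(3) + (12)·(-1) + (-9)·(-1) − (-30) = 3; |n| = √289.
Distance = |3| / √289 = 3/√289 ≈ 0.1765.

0.1765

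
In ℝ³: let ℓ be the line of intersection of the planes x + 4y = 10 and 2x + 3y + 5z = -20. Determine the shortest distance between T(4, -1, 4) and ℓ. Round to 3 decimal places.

10.628

Direction of ℓ: (1, 4, 0) × (2, 3, 5) = (20, -5, -5).
A point on ℓ: solving the two plane equations with x = 2 gives (2, 2, -6).
Taking (2, 2, -6) on ℓ with direction v = (20, -5, -5): w = T − (2, 2, -6) = (2, -3, 10), and w × v = (65, 210, 50).
Distance = |w × v| / |v| = √50825 / √450 ≈ 10.628.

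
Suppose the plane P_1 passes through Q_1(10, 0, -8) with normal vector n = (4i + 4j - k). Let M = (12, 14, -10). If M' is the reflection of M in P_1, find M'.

(-4, -2, -6)

P_1: n·r = n·Q_1 gives 4x + 4y - z = 48.
λ = (n·M − d)/|n|² = (114 − 48)/33 = 2.
Reflection = M − 2λn = (12, 14, -10) − 4·(4, 4, -1) = (-4, -2, -6).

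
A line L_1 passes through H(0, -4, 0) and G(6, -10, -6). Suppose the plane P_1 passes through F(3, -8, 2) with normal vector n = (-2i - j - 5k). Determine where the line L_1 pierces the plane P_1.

A direction vector for L_1 is G − H = (6, -6, -6).
P_1: n·r = n·F gives -2x - y - 5z = -8.
Substitute r = (0, -4, 0) + t(6, -6, -6) into the plane: 4 + 24t = -8, so t = -1/2.
Intersection: (0, -4, 0) + (-1/2)·(6, -6, -6) = (-3, -1, 3).

(-3, -1, 3)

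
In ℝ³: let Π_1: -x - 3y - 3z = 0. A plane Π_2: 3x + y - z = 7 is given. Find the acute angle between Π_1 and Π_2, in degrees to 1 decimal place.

cos θ = |n₁·n₂| / (|n₁||n₂|) = |-3| / (√19 · √11).
θ = arccos(0.20751) ≈ 78.0°.

78.0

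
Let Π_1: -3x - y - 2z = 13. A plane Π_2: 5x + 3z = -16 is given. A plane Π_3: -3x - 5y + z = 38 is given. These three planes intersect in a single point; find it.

Solving the 3×3 linear system -3x - y - 2z = 13, 5x + 3z = -16, -3x - 5y + z = 38 (e.g. by elimination or Cramer's rule, determinant = 19) gives (-5, -4, 3).

(-5, -4, 3)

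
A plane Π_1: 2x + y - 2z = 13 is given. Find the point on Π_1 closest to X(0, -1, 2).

(4, 1, -2)

Foot = X − λn with λ = (n·X − d)/|n|² = (-5 − 13)/9 = -2.
Foot = (0, -1, 2) − (-2)·(2, 1, -2) = (4, 1, -2).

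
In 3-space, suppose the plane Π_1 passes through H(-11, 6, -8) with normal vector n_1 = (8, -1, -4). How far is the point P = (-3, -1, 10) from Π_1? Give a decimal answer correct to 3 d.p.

0.111

Π_1: n_1·r = n_1·H gives 8x - y - 4z = -62.
n·P − d = (8)·(-3) + (-1)·(-1) + (-4)·(10) − (-62) = -1; |n| = √81.
Distance = |-1| / √81 = 1/√81 ≈ 0.111.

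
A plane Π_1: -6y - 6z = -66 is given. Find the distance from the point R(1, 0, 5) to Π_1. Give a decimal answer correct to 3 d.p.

n·R − d = (0)·(1) + (-6)·(0) + (-6)·(5) − (-66) = 36; |n| = √72.
Distance = |36| / √72 = 36/√72 ≈ 4.243.

4.243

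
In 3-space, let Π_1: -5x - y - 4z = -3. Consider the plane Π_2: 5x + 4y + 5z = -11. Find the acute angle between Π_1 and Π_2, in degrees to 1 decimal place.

21.5

cos θ = |n₁·n₂| / (|n₁||n₂|) = |-49| / (√42 · √66).
θ = arccos(0.93068) ≈ 21.5°.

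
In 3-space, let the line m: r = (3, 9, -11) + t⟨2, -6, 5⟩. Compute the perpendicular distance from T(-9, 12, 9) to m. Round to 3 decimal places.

Taking (3, 9, -11) on m with direction v = (2, -6, 5): w = T − (3, 9, -11) = (-12, 3, 20), and w × v = (135, 100, 66).
Distance = |w × v| / |v| = √32581 / √65 ≈ 22.389.

22.389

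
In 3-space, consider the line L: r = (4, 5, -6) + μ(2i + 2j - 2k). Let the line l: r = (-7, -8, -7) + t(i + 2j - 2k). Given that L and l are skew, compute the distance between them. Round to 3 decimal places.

Common perpendicular direction n = (2, 2, -2) × (1, 2, -2) = (0, 2, 2).
With w = (-7, -8, -7) − (4, 5, -6) = (-11, -13, -1), w · n = -28.
Distance = |w · n| / |n| = |-28| / √8 ≈ 9.899.

9.899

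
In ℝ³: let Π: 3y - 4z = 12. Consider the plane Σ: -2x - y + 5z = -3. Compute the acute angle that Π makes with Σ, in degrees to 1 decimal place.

cos θ = |n₁·n₂| / (|n₁||n₂|) = |-23| / (√25 · √30).
θ = arccos(0.83984) ≈ 32.9°.

32.9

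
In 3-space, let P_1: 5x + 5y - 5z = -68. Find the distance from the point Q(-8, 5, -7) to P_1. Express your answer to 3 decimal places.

n·Q − d = (5)·(-8) + (5)·(5) + (-5)·(-7) − (-68) = 88; |n| = √75.
Distance = |88| / √75 = 88/√75 ≈ 10.161.

10.161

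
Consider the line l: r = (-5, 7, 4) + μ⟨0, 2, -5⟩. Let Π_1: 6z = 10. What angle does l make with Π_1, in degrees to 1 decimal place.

68.2

sin θ = |n·v| / (|n||v|) = |-30| / (√36 · √29) = 0.92848.
θ ≈ 68.2°.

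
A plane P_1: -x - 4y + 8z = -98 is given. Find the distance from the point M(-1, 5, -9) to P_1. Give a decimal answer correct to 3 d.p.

0.778

n·M − d = (-1)·(-1) + (-4)·(5) + (8)·(-9) − (-98) = 7; |n| = √81.
Distance = |7| / √81 = 7/√81 ≈ 0.778.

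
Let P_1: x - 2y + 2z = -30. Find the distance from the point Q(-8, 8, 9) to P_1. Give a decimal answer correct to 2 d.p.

n·Q − d = (1)·(-8) + (-2)·(8) + (2)·(9) − (-30) = 24; |n| = √9.
Distance = |24| / √9 = 24/√9 ≈ 8.00.

8.00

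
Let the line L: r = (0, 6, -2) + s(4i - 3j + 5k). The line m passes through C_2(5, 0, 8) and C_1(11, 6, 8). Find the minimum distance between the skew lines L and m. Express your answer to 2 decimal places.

A direction vector for m is C_1 − C_2 = (6, 6, 0).
Common perpendicular direction n = (4, -3, 5) × (6, 6, 0) = (-30, 30, 42).
With w = (5, 0, 8) − (0, 6, -2) = (5, -6, 10), w · n = 90.
Distance = |w · n| / |n| = |90| / √3564 ≈ 1.51.

1.51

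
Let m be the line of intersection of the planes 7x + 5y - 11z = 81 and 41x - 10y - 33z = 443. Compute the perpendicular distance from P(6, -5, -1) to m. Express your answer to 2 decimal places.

Direction of m: (7, 5, -11) × (41, -10, -33) = (-275, -220, -275).
A point on m: solving the two plane equations with x = 5 gives (5, -4, -6).
Taking (5, -4, -6) on m with direction v = (-275, -220, -275): w = P − (5, -4, -6) = (1, -1, 5), and w × v = (1375, -1100, -495).
Distance = |w × v| / |v| = √3345650 / √199650 ≈ 4.09.

4.09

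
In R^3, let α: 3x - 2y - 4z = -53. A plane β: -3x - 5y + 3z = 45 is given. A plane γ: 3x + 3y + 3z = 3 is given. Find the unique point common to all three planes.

Solving the 3×3 linear system 3x - 2y - 4z = -53, -3x - 5y + 3z = 45, 3x + 3y + 3z = 3 (e.g. by elimination or Cramer's rule, determinant = -132) gives (-7, 0, 8).

(-7, 0, 8)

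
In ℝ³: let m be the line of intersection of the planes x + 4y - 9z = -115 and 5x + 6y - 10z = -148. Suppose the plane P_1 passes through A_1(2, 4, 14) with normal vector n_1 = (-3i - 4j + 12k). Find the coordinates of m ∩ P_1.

(-2, -8, 9)

Direction of m: (1, 4, -9) × (5, 6, -10) = (14, -35, -14).
A point on m: solving the two plane equations with x = 2 gives (2, -18, 5).
P_1: n_1·r = n_1·A_1 gives -3x - 4y + 12z = 146.
Substitute r = (2, -18, 5) + t(14, -35, -14) into the plane: 126 + (-70)t = 146, so t = -2/7.
Intersection: (2, -18, 5) + (-2/7)·(14, -35, -14) = (-2, -8, 9).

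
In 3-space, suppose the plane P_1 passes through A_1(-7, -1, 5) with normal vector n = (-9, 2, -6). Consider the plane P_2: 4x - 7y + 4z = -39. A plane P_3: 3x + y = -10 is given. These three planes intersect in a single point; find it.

(-5, 5, 4)

P_1: n·r = n·A_1 gives -9x + 2y - 6z = 31.
Solving the 3×3 linear system -9x + 2y - 6z = 31, 4x - 7y + 4z = -39, 3x + y = -10 (e.g. by elimination or Cramer's rule, determinant = -90) gives (-5, 5, 4).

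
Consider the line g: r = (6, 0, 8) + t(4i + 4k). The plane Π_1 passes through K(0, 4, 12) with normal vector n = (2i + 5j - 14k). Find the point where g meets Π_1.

(10, 0, 12)

Π_1: n·r = n·K gives 2x + 5y - 14z = -148.
Substitute r = (6, 0, 8) + t(4, 0, 4) into the plane: -100 + (-48)t = -148, so t = 1.
Intersection: (6, 0, 8) + 1·(4, 0, 4) = (10, 0, 12).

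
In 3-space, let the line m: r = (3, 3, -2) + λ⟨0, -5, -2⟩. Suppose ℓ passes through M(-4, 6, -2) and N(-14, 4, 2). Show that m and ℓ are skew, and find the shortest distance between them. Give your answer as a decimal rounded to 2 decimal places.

3.87

A direction vector for ℓ is N − M = (-10, -2, 4).
Common perpendicular direction n = (0, -5, -2) × (-10, -2, 4) = (-24, 20, -50).
With w = (-4, 6, -2) − (3, 3, -2) = (-7, 3, 0), w · n = 228.
Since n ≠ 0 the lines are not parallel, and w · n = 228 ≠ 0 so they do not intersect; hence they are skew.
Distance = |w · n| / |n| = |228| / √3476 ≈ 3.87.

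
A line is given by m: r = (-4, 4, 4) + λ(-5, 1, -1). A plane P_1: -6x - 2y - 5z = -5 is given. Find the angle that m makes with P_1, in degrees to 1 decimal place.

52.0

sin θ = |n·v| / (|n||v|) = |33| / (√65 · √27) = 0.78773.
θ ≈ 52.0°.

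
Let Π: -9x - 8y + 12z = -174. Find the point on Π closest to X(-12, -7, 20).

Foot = X − λn with λ = (n·X − d)/|n|² = (404 − (-174))/289 = 2.
Foot = (-12, -7, 20) − 2·(-9, -8, 12) = (6, 9, -4).

(6, 9, -4)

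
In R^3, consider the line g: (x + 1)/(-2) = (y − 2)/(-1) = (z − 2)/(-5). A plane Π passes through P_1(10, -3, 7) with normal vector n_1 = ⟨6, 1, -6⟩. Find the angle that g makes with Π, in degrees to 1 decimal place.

g has direction (-2, -1, -5) through (-1, 2, 2).
Π: n_1·r = n_1·P_1 gives 6x + y - 6z = 15.
sin θ = |n·v| / (|n||v|) = |17| / (√73 · √30) = 0.36327.
θ ≈ 21.3°.

21.3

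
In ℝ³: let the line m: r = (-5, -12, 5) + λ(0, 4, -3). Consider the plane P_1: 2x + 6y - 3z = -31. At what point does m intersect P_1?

Substitute r = (-5, -12, 5) + t(0, 4, -3) into the plane: -97 + 33t = -31, so t = 2.
Intersection: (-5, -12, 5) + 2·(0, 4, -3) = (-5, -4, -1).

(-5, -4, -1)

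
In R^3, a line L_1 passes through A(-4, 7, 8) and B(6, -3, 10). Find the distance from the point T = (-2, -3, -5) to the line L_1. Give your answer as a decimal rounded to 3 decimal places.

A direction vector for L_1 is B − A = (10, -10, 2).
Taking (-4, 7, 8) on L_1 with direction v = (10, -10, 2): w = T − (-4, 7, 8) = (2, -10, -13), and w × v = (-150, -134, 80).
Distance = |w × v| / |v| = √46856 / √204 ≈ 15.155.

15.155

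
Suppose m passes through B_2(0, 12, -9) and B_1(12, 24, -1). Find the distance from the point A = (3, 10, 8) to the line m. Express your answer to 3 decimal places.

A direction vector for m is B_1 − B_2 = (12, 12, 8).
Taking (0, 12, -9) on m with direction v = (12, 12, 8): w = A − (0, 12, -9) = (3, -2, 17), and w × v = (-220, 180, 60).
Distance = |w × v| / |v| = √84400 / √352 ≈ 15.485.

15.485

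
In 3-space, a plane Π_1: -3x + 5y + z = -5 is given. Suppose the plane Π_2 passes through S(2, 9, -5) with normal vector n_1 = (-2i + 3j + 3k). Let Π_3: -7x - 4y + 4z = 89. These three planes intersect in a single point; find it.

(-7, -6, 4)

Π_2: n_1·r = n_1·S gives -2x + 3y + 3z = 8.
Solving the 3×3 linear system -3x + 5y + z = -5, -2x + 3y + 3z = 8, -7x - 4y + 4z = 89 (e.g. by elimination or Cramer's rule, determinant = -108) gives (-7, -6, 4).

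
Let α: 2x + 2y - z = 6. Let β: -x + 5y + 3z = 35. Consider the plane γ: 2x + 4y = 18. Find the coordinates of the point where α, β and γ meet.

Solving the 3×3 linear system 2x + 2y - z = 6, -x + 5y + 3z = 35, 2x + 4y = 18 (e.g. by elimination or Cramer's rule, determinant = 2) gives (-7, 8, -4).

(-7, 8, -4)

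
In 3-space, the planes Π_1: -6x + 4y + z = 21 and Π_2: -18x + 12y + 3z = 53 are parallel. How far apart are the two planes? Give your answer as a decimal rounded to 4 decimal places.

0.4579

Rescale Π_2 by 1/3: -6x + 4y + z = 53/3. Then distance = |21 − (53/3)| / √53 ≈ 0.4579.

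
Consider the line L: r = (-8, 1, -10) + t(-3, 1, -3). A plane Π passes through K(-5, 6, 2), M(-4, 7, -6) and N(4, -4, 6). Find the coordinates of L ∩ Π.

(4, -3, 2)

KM = (1, 1, -8), KN = (9, -10, 4); a normal to Π is KM × KN = (-76, -76, -19).
Using K: Π has equation -76x - 76y - 19z = -114.
Substitute r = (-8, 1, -10) + t(-3, 1, -3) into the plane: 722 + 209t = -114, so t = -4.
Intersection: (-8, 1, -10) + (-4)·(-3, 1, -3) = (4, -3, 2).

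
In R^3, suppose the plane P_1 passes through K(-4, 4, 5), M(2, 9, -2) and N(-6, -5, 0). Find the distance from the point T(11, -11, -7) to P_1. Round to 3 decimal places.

13.472

KM = (6, 5, -7), KN = (-2, -9, -5); a normal to P_1 is KM × KN = (-88, 44, -44).
Using K: P_1 has equation -88x + 44y - 44z = 308.
n·T − d = (-88)·(11) + (44)·(-11) + (-44)·(-7) − 308 = -1452; |n| = √11616.
Distance = |-1452| / √11616 = 1452/√11616 ≈ 13.472.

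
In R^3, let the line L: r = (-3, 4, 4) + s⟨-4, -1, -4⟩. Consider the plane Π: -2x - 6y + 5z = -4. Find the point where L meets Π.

(-7, 3, 0)

Substitute r = (-3, 4, 4) + t(-4, -1, -4) into the plane: 2 + (-6)t = -4, so t = 1.
Intersection: (-3, 4, 4) + 1·(-4, -1, -4) = (-7, 3, 0).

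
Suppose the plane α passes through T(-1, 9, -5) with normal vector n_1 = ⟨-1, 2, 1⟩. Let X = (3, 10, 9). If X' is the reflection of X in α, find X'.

(7, 2, 5)

α: n_1·r = n_1·T gives -x + 2y + z = 14.
λ = (n·X − d)/|n|² = (26 − 14)/6 = 2.
Reflection = X − 2λn = (3, 10, 9) − 4·(-1, 2, 1) = (7, 2, 5).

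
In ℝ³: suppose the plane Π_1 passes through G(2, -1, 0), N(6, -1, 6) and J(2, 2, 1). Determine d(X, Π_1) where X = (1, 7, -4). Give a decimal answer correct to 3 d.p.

2.818

GN = (4, 0, 6), GJ = (0, 3, 1); a normal to Π_1 is GN × GJ = (-18, -4, 12).
Using G: Π_1 has equation -18x - 4y + 12z = -32.
n·X − d = (-18)·(1) + (-4)·(7) + (12)·(-4) − (-32) = -62; |n| = √484.
Distance = |-62| / √484 = 62/√484 ≈ 2.818.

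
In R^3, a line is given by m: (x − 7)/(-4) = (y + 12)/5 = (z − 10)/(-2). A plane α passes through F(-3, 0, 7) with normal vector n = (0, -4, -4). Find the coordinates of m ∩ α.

m has direction (-4, 5, -2) through (7, -12, 10).
α: n·r = n·F gives -4y - 4z = -28.
Substitute r = (7, -12, 10) + t(-4, 5, -2) into the plane: 8 + (-12)t = -28, so t = 3.
Intersection: (7, -12, 10) + 3·(-4, 5, -2) = (-5, 3, 4).

(-5, 3, 4)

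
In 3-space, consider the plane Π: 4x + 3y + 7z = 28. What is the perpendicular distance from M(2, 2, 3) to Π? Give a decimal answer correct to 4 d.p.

0.8137

n·M − d = (4)·(2) + (3)·(2) + (7)·(3) − 28 = 7; |n| = √74.
Distance = |7| / √74 = 7/√74 ≈ 0.8137.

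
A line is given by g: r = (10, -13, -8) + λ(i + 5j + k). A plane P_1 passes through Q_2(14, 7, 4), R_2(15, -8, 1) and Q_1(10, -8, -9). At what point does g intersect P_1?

(11, -8, -7)

Q_2R_2 = (1, -15, -3), Q_2Q_1 = (-4, -15, -13); a normal to P_1 is Q_2R_2 × Q_2Q_1 = (150, 25, -75).
Using Q_2: P_1 has equation 150x + 25y - 75z = 1975.
Substitute r = (10, -13, -8) + t(1, 5, 1) into the plane: 1775 + 200t = 1975, so t = 1.
Intersection: (10, -13, -8) + 1·(1, 5, 1) = (11, -8, -7).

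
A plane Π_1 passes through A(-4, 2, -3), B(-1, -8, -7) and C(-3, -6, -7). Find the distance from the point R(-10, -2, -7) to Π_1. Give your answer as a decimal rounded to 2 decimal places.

1.33

AB = (3, -10, -4), AC = (1, -8, -4); a normal to Π_1 is AB × AC = (8, 8, -14).
Using A: Π_1 has equation 8x + 8y - 14z = 26.
n·R − d = (8)·(-10) + (8)·(-2) + (-14)·(-7) − 26 = -24; |n| = √324.
Distance = |-24| / √324 = 24/√324 ≈ 1.33.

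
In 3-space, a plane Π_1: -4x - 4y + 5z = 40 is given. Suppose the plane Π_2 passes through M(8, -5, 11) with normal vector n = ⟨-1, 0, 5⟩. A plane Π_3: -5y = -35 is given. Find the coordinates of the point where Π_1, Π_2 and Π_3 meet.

(-7, 7, 8)

Π_2: n·r = n·M gives -x + 5z = 47.
Solving the 3×3 linear system -4x - 4y + 5z = 40, -x + 5z = 47, -5y = -35 (e.g. by elimination or Cramer's rule, determinant = -75) gives (-7, 7, 8).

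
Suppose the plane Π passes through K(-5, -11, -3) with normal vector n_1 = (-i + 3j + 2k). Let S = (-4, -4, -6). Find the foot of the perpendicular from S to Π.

Π: n_1·r = n_1·K gives -x + 3y + 2z = -34.
Foot = S − λn with λ = (n·S − d)/|n|² = (-20 − (-34))/14 = 1.
Foot = (-4, -4, -6) − 1·(-1, 3, 2) = (-3, -7, -8).

(-3, -7, -8)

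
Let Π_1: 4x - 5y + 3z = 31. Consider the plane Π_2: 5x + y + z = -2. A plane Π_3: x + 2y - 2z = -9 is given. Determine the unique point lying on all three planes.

Solving the 3×3 linear system 4x - 5y + 3z = 31, 5x + y + z = -2, x + 2y - 2z = -9 (e.g. by elimination or Cramer's rule, determinant = -44) gives (1, -6, -1).

(1, -6, -1)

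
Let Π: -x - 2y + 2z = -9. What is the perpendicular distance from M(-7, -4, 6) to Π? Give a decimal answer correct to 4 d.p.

12.0000

n·M − d = (-1)·(-7) + (-2)·(-4) + (2)·(6) − (-9) = 36; |n| = √9.
Distance = |36| / √9 = 36/√9 ≈ 12.0000.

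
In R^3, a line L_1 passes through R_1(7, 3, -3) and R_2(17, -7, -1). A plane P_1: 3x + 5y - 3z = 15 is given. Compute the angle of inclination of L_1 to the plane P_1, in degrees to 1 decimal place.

16.1

A direction vector for L_1 is R_2 − R_1 = (10, -10, 2).
sin θ = |n·v| / (|n||v|) = |-26| / (√43 · √204) = 0.27760.
θ ≈ 16.1°.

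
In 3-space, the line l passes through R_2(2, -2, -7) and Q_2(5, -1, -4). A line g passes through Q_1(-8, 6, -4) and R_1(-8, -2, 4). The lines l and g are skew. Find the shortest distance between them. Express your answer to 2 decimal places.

A direction vector for l is Q_2 − R_2 = (3, 1, 3).
A direction vector for g is R_1 − Q_1 = (0, -8, 8).
Common perpendicular direction n = (3, 1, 3) × (0, -8, 8) = (32, -24, -24).
With w = (-8, 6, -4) − (2, -2, -7) = (-10, 8, 3), w · n = -584.
Distance = |w · n| / |n| = |-584| / √2176 ≈ 12.52.

12.52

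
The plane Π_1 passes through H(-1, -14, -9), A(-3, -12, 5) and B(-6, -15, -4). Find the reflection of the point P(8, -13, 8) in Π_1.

(4, -3, 6)

HA = (-2, 2, 14), HB = (-5, -1, 5); a normal to Π_1 is HA × HB = (24, -60, 12).
Using H: Π_1 has equation 24x - 60y + 12z = 708.
λ = (n·P − d)/|n|² = (1068 − 708)/4320 = 1/12.
Reflection = P − 2λn = (8, -13, 8) − (1/6)·(24, -60, 12) = (4, -3, 6).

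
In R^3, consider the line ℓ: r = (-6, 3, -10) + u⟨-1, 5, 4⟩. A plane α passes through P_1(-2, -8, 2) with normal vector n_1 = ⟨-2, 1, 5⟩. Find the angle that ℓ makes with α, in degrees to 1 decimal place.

α: n_1·r = n_1·P_1 gives -2x + y + 5z = 6.
sin θ = |n·v| / (|n||v|) = |27| / (√30 · √42) = 0.76064.
θ ≈ 49.5°.

49.5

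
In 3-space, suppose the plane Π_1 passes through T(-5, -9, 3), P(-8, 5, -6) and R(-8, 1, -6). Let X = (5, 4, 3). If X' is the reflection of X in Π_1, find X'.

TP = (-3, 14, -9), TR = (-3, 10, -9); a normal to Π_1 is TP × TR = (-36, 0, 12).
Using T: Π_1 has equation -36x + 12z = 216.
λ = (n·X − d)/|n|² = (-144 − 216)/1440 = -1/4.
Reflection = X − 2λn = (5, 4, 3) − (-1/2)·(-36, 0, 12) = (-13, 4, 9).

(-13, 4, 9)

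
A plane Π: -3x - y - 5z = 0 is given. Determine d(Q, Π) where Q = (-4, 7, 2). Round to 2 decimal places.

n·Q − d = (-3)·(-4) + (-1)·(7) + (-5)·(2) − 0 = -5; |n| = √35.
Distance = |-5| / √35 = 5/√35 ≈ 0.85.

0.85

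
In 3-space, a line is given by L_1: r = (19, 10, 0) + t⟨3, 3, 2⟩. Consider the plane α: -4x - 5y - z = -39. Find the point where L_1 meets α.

Substitute r = (19, 10, 0) + t(3, 3, 2) into the plane: -126 + (-29)t = -39, so t = -3.
Intersection: (19, 10, 0) + (-3)·(3, 3, 2) = (10, 1, -6).

(10, 1, -6)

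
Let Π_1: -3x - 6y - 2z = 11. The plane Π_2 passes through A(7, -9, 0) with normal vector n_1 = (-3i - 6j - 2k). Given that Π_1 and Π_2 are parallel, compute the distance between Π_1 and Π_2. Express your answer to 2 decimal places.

Π_2: n_1·r = n_1·A gives -3x - 6y - 2z = 33.
Same normal n = (-3, -6, -2) with |n| = √49; distance = |11 − 33| / |n| = 22/√49 ≈ 3.14.

3.14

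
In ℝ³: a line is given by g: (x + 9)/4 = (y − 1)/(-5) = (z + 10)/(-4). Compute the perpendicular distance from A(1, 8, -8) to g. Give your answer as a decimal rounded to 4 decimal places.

g has direction (4, -5, -4) through (-9, 1, -10).
Taking (-9, 1, -10) on g with direction v = (4, -5, -4): w = A − (-9, 1, -10) = (10, 7, 2), and w × v = (-18, 48, -78).
Distance = |w × v| / |v| = √8712 / √57 ≈ 12.3629.

12.3629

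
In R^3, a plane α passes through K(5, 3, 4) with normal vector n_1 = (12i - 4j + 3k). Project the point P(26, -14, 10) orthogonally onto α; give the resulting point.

(2, -6, 4)

α: n_1·r = n_1·K gives 12x - 4y + 3z = 60.
Foot = P − λn with λ = (n·P − d)/|n|² = (398 − 60)/169 = 2.
Foot = (26, -14, 10) − 2·(12, -4, 3) = (2, -6, 4).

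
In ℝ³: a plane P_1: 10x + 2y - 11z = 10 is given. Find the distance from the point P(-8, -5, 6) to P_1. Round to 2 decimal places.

n·P − d = (10)·(-8) + (2)·(-5) + (-11)·(6) − 10 = -166; |n| = √225.
Distance = |-166| / √225 = 166/√225 ≈ 11.07.

11.07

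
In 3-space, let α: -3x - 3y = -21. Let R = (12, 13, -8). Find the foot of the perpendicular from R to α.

(3, 4, -8)

Foot = R − λn with λ = (n·R − d)/|n|² = (-75 − (-21))/18 = -3.
Foot = (12, 13, -8) − (-3)·(-3, -3, 0) = (3, 4, -8).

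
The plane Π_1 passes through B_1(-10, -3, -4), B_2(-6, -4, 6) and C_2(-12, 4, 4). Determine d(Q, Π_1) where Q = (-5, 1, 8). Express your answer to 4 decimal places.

2.9399

B_1B_2 = (4, -1, 10), B_1C_2 = (-2, 7, 8); a normal to Π_1 is B_1B_2 × B_1C_2 = (-78, -52, 26).
Using B_1: Π_1 has equation -78x - 52y + 26z = 832.
n·Q − d = (-78)·(-5) + (-52)·(1) + (26)·(8) − 832 = -286; |n| = √9464.
Distance = |-286| / √9464 = 286/√9464 ≈ 2.9399.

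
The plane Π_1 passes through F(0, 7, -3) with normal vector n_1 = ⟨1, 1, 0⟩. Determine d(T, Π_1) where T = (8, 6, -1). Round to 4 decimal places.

Π_1: n_1·r = n_1·F gives x + y = 7.
n·T − d = (1)·(8) + (1)·(6) + (0)·(-1) − 7 = 7; |n| = √2.
Distance = |7| / √2 = 7/√2 ≈ 4.9497.

4.9497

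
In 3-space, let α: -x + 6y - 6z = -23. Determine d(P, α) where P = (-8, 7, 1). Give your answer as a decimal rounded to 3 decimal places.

n·P − d = (-1)·(-8) + (6)·(7) + (-6)·(1) − (-23) = 67; |n| = √73.
Distance = |67| / √73 = 67/√73 ≈ 7.842.

7.842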